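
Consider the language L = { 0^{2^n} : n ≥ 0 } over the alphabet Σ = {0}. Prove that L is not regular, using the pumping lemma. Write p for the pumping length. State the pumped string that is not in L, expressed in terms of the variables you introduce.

Suppose for contradiction that L is regular, and let p be the pumping length.
Take w = 0^{2^p} ∈ L with |w| = 2^p ≥ p.
By the pumping lemma, w = xyz with |xy| ≤ p and |y| > 0.
Then y = 0^k for some k with 1 ≤ k ≤ p.
Pump with i = 2: xy^2z = 0^{2^p+k}. Since 1 ≤ k ≤ p < 2^p, we have 2^p < 2^p+k < 2^{p+1}, so 2^p+k is not a power of 2. So xy^2z ∉ L.
This is a contradiction; hence L is not regular.

0^{2^p+k}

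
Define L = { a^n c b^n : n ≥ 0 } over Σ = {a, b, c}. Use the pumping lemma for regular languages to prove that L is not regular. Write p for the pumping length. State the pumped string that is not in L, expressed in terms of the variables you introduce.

a^{p+k} c b^p

Assume L is regular. Let p be the pumping length given by the pumping lemma.
Take w = a^p c b^p ∈ L with |w| = 2p+1 ≥ p.
The pumping lemma gives a decomposition w = xyz where |xy| ≤ p and |y| ≥ 1.
Since the first p symbols of w are all a's and |xy| ≤ p, y lies entirely in the leading a-block: y = a^k for some k with 1 ≤ k ≤ p.
Pump with i = 2: xy^2z = a^{p+k} c b^p, which would require p+k = p. But k ≥ 1, so xy^2z ∉ L.
This is a contradiction; hence L is not regular.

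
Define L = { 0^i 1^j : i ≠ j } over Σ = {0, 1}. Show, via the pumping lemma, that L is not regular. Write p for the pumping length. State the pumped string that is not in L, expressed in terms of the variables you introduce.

0^{p+p!} 1^{p+p!}

Assume L is regular. Let p be the pumping length given by the pumping lemma.
Choose w = 0^p 1^{p+p!}. Since p ≠ p+p!, w ∈ L; and |w| ≥ p.
Write w = xyz as guaranteed by the lemma, with |xy| ≤ p and |y| ≥ 1.
Since the first p symbols of w are all 0's and |xy| ≤ p, y lies entirely in the leading 0-block: y = 0^k for some k with 1 ≤ k ≤ p.
Since 1 ≤ k ≤ p, k divides p!; set t = 1 + p!/k. Then xy^t z has p + (p!/k)·k = p + p! copies of 0. Now the 0-count equals the 1-count, so i ≠ j fails. So xy^t z = 0^{p+p!} 1^{p+p!} ∉ L.
Contradiction. Therefore L is not regular.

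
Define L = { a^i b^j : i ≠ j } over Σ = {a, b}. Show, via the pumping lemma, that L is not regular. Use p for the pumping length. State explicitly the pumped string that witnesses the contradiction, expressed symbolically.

a^{p+p!} b^{p+p!}

Suppose for contradiction that L is regular, and let p be the pumping length.
Choose w = a^p b^{p+p!}. Since p ≠ p+p!, w ∈ L; and |w| ≥ p.
By the pumping lemma, w = xyz with |xy| ≤ p and |y| ≥ 1.
The first p characters of w are a's, so xy (and hence y) consists only of a's. Write y = a^k, 1 ≤ k ≤ p.
Since 1 ≤ k ≤ p, k divides p!; set t = 1 + p!/k. Then xy^t z has p + (p!/k)·k = p + p! copies of a. Now the a-count equals the b-count, so i ≠ j fails. So xy^t z = a^{p+p!} b^{p+p!} ∉ L.
This is a contradiction; hence L is not regular.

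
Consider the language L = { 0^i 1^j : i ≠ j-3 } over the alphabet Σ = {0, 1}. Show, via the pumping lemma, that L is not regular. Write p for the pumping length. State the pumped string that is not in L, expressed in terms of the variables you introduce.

0^{p+p!} 1^{p+p!+3}

Assume L is regular; let p be its pumping constant.
Choose w = 0^p 1^{p+p!+3}. Since p ≠ (p+p!+3)-3 = p+p!, w ∈ L; and |w| ≥ p.
The pumping lemma gives a decomposition w = xyz where |xy| ≤ p and |y| ≥ 1.
The first p characters of w are 0's, so xy (and hence y) consists only of 0's. Write y = 0^k, 1 ≤ k ≤ p.
Since 1 ≤ k ≤ p, k divides p!; set t = 1 + p!/k. Then xy^t z has p + (p!/k)·k = p + p! copies of 0. Now the 0-count is p+p! and (1-count)-3 = (p+p!+3)-3 = p+p!, so i ≠ j-3 fails. So xy^t z = 0^{p+p!} 1^{p+p!+3} ∉ L.
This is a contradiction; hence L is not regular.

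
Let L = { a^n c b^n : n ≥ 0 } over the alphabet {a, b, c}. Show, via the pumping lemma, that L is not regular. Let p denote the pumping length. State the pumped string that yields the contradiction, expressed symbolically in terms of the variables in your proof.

a^{p+k} c b^p

Assume L is regular. Let p be the pumping length given by the pumping lemma.
Take w = a^p c b^p ∈ L with |w| = 2p+1 ≥ p.
By the pumping lemma, w = xyz with |xy| ≤ p and y is nonempty.
Because |xy| ≤ p and w begins with p copies of a, we have y = a^k with 1 ≤ k ≤ p.
Pump with i = 2: xy^2z = a^{p+k} c b^p, which would require p+k = p. But k ≥ 1, so xy^2z ∉ L.
Contradiction. Therefore L is not regular.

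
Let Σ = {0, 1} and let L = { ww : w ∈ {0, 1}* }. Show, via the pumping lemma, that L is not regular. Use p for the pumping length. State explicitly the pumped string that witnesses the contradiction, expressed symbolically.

0^{p+k} 1^p 0^p 1^p

Suppose for contradiction that L is regular, and let p be the pumping length.
Take w = 0^p 1^p 0^p 1^p = uu where u = 0^p1^p; then w ∈ L and |w| = 4p ≥ p.
The pumping lemma gives a decomposition w = xyz where |xy| ≤ p and y is nonempty.
Because |xy| ≤ p and w begins with p copies of 0, we have y = 0^k with 1 ≤ k ≤ p.
Pump with i = 2: xy^2z = 0^{p+k} 1^p 0^p 1^p, of length 4p+k. Suppose this equals vv. The string starts with 0 and ends with 1, so v does too; thus the boundary between the two copies of v is a 1→0 transition. There is exactly one such transition, at position 2p+k, so |v| = 2p+k and |vv| = 4p+2k ≠ 4p+k since k ≥ 1. So xy^2z ∉ L.
This is a contradiction; hence L is not regular.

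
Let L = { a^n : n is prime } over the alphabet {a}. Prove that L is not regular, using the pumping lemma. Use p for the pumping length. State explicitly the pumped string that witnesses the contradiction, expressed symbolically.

Suppose for contradiction that L is regular, and let p be the pumping length.
Let q be a prime with q ≥ p+2 (infinitely many primes exist), and take w = a^q ∈ L with |w| = q ≥ p.
The pumping lemma gives a decomposition w = xyz where |xy| ≤ p and |y| > 0.
Then y = a^k for some k with 1 ≤ k ≤ p.
Since 1 ≤ k ≤ p, |xz| = q-k. Pump with i = q+1: |xy^{q+1}z| = (q-k)+(q+1)k = q+qk = q(1+k), which is composite (both factors ≥ 2). So xy^{q+1}z = a^{q(1+k)} ∉ L.
This is a contradiction; hence L is not regular.

a^{q(1+k)}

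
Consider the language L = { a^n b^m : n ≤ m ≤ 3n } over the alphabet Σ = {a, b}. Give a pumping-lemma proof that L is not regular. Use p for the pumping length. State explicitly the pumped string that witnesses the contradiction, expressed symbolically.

Assume L is regular; let p be its pumping constant.
Take w = a^p b^p ∈ L (since p ≤ p ≤ 3p), with |w| = 2p ≥ p.
The pumping lemma gives a decomposition w = xyz where |xy| ≤ p and y is nonempty.
The first p characters of w are a's, so xy (and hence y) consists only of a's. Write y = a^k, 1 ≤ k ≤ p.
Pump with i = 2: xy^2z = a^{p+k} b^p. Now n = p+k > p = m, so the condition n ≤ m fails. Thus xy^2z ∉ L.
This contradicts the pumping lemma, so L is not regular.

a^{p+k} b^p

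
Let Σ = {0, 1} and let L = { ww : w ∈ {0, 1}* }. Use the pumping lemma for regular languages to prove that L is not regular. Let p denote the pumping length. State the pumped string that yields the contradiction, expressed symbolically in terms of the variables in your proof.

Assume L is regular; let p be its pumping constant.
Take w = 0^p 1^p 0^p 1^p = uu where u = 0^p1^p; then w ∈ L and |w| = 4p ≥ p.
By the pumping lemma, w = xyz with |xy| ≤ p and |y| > 0.
The first p characters of w are 0's, so xy (and hence y) consists only of 0's. Write y = 0^k, 1 ≤ k ≤ p.
Pump with i = 2: xy^2z = 0^{p+k} 1^p 0^p 1^p, of length 4p+k. Suppose this equals vv. The string starts with 0 and ends with 1, so v does too; thus the boundary between the two copies of v is a 1→0 transition. There is exactly one such transition, at position 2p+k, so |v| = 2p+k and |vv| = 4p+2k ≠ 4p+k since k ≥ 1. So xy^2z ∉ L.
This contradicts the pumping lemma, so L is not regular.

0^{p+k} 1^p 0^p 1^p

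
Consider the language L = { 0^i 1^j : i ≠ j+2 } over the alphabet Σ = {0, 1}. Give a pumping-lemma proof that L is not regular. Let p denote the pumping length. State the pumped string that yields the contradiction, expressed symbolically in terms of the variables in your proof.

0^{p+p!} 1^{p+p!-2}

Assume L is regular; let p be its pumping constant.
Choose w = 0^p 1^{p+p!-2}. Since p ≠ (p+p!-2)+2 = p+p!, w ∈ L; and |w| ≥ p.
The pumping lemma gives a decomposition w = xyz where |xy| ≤ p and |y| ≥ 1.
The first p characters of w are 0's, so xy (and hence y) consists only of 0's. Write y = 0^k, 1 ≤ k ≤ p.
Since 1 ≤ k ≤ p, k divides p!; set t = 1 + p!/k. Then xy^t z has p + (p!/k)·k = p + p! copies of 0. Now the 0-count is p+p! and (1-count)+2 = (p+p!-2)+2 = p+p!, so i ≠ j+2 fails. So xy^t z = 0^{p+p!} 1^{p+p!-2} ∉ L.
This is a contradiction; hence L is not regular.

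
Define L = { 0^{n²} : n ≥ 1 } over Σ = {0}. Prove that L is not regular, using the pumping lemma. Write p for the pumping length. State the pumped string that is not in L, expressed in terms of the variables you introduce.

0^{p²+k}

Assume L is regular. Let p be the pumping length given by the pumping lemma.
Take w = 0^{p²} ∈ L with |w| = p² ≥ p.
The pumping lemma gives a decomposition w = xyz where |xy| ≤ p and |y| > 0.
Then y = 0^k for some k with 1 ≤ k ≤ p.
Pump with i = 2: xy^2z = 0^{p²+k}. Since 1 ≤ k ≤ p, p² < p²+k ≤ p²+p < (p+1)², so p²+k lies strictly between consecutive squares and is not a perfect square. So xy^2z ∉ L.
This contradicts the pumping lemma, so L is not regular.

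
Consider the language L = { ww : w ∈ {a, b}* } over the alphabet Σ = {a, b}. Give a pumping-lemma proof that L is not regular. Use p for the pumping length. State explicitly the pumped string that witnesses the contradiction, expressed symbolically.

Assume L is regular; let p be its pumping constant.
Take w = a^p b^p a^p b^p = uu where u = a^pb^p; then w ∈ L and |w| = 4p ≥ p.
The pumping lemma gives a decomposition w = xyz where |xy| ≤ p and y is nonempty.
The first p characters of w are a's, so xy (and hence y) consists only of a's. Write y = a^k, 1 ≤ k ≤ p.
Pump with i = 2: xy^2z = a^{p+k} b^p a^p b^p, of length 4p+k. Suppose this equals vv. The string starts with a and ends with b, so v does too; thus the boundary between the two copies of v is a b→a transition. There is exactly one such transition, at position 2p+k, so |v| = 2p+k and |vv| = 4p+2k ≠ 4p+k since k ≥ 1. So xy^2z ∉ L.
This is a contradiction; hence L is not regular.

a^{p+k} b^p a^p b^p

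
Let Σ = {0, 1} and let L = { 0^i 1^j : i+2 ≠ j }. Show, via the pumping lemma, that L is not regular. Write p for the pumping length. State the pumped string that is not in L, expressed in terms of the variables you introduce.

Suppose for contradiction that L is regular, and let p be the pumping length.
Choose w = 0^p 1^{p+p!+2}. Since p ≠ (p+p!+2)-2 = p+p!, w ∈ L; and |w| ≥ p.
Write w = xyz as guaranteed by the lemma, with |xy| ≤ p and y is nonempty.
The first p characters of w are 0's, so xy (and hence y) consists only of 0's. Write y = 0^k, 1 ≤ k ≤ p.
Since 1 ≤ k ≤ p, k divides p!; set t = 1 + p!/k. Then xy^t z has p + (p!/k)·k = p + p! copies of 0. Now the 0-count is p+p! and (1-count)-2 = (p+p!+2)-2 = p+p!, so i+2 ≠ j fails. So xy^t z = 0^{p+p!} 1^{p+p!+2} ∉ L.
This is a contradiction; hence L is not regular.

0^{p+p!} 1^{p+p!+2}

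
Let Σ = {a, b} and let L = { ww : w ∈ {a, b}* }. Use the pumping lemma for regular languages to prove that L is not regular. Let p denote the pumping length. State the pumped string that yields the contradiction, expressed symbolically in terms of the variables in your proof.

a^{p+k} b^p a^p b^p

Toward a contradiction, assume L is regular with pumping length p.
Take w = a^p b^p a^p b^p = uu where u = a^pb^p; then w ∈ L and |w| = 4p ≥ p.
The pumping lemma gives a decomposition w = xyz where |xy| ≤ p and y is nonempty.
Since the first p symbols of w are all a's and |xy| ≤ p, y lies entirely in the leading a-block: y = a^k for some k with 1 ≤ k ≤ p.
Pump with i = 2: xy^2z = a^{p+k} b^p a^p b^p, of length 4p+k. Suppose this equals vv. The string starts with a and ends with b, so v does too; thus the boundary between the two copies of v is a b→a transition. There is exactly one such transition, at position 2p+k, so |v| = 2p+k and |vv| = 4p+2k ≠ 4p+k since k ≥ 1. So xy^2z ∉ L.
Contradiction. Therefore L is not regular.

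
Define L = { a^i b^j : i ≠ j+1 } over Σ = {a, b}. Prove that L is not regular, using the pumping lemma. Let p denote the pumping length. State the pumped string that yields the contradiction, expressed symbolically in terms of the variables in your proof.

a^{p+p!} b^{p+p!-1}

Assume L is regular. Let p be the pumping length given by the pumping lemma.
Choose w = a^p b^{p+p!-1}. Since p ≠ (p+p!-1)+1 = p+p!, w ∈ L; and |w| ≥ p.
By the pumping lemma, w = xyz with |xy| ≤ p and |y| > 0.
Because |xy| ≤ p and w begins with p copies of a, we have y = a^k with 1 ≤ k ≤ p.
Since 1 ≤ k ≤ p, k divides p!; set t = 1 + p!/k. Then xy^t z has p + (p!/k)·k = p + p! copies of a. Now the a-count is p+p! and (b-count)+1 = (p+p!-1)+1 = p+p!, so i ≠ j+1 fails. So xy^t z = a^{p+p!} b^{p+p!-1} ∉ L.
This contradicts the pumping lemma, so L is not regular.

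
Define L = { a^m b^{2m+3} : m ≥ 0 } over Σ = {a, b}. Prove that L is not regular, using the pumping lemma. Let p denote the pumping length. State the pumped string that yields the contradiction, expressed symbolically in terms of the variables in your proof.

Toward a contradiction, assume L is regular with pumping length p.
Let w = a^p b^{2p+3} ∈ L; note |w| = 3p+3 ≥ p.
Write w = xyz as guaranteed by the lemma, with |xy| ≤ p and y is nonempty.
Since the first p symbols of w are all a's and |xy| ≤ p, y lies entirely in the leading a-block: y = a^k for some k with 1 ≤ k ≤ p.
Pump with i = 2: xy^2z = a^{p+k} b^{2p+3}. For this to lie in L we would need 2p+3 = 2(p+k)+3, which forces k = 0. But k ≥ 1, so xy^2z ∉ L.
This is a contradiction; hence L is not regular.

a^{p+k} b^{2p+3}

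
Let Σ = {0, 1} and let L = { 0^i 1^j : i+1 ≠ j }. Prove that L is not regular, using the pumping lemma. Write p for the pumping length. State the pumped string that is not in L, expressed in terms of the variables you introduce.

Assume L is regular; let p be its pumping constant.
Choose w = 0^p 1^{p+p!+1}. Since p ≠ (p+p!+1)-1 = p+p!, w ∈ L; and |w| ≥ p.
Write w = xyz as guaranteed by the lemma, with |xy| ≤ p and |y| > 0.
Because |xy| ≤ p and w begins with p copies of 0, we have y = 0^k with 1 ≤ k ≤ p.
Since 1 ≤ k ≤ p, k divides p!; set t = 1 + p!/k. Then xy^t z has p + (p!/k)·k = p + p! copies of 0. Now the 0-count is p+p! and (1-count)-1 = (p+p!+1)-1 = p+p!, so i+1 ≠ j fails. So xy^t z = 0^{p+p!} 1^{p+p!+1} ∉ L.
This contradicts the pumping lemma, so L is not regular.

0^{p+p!} 1^{p+p!+1}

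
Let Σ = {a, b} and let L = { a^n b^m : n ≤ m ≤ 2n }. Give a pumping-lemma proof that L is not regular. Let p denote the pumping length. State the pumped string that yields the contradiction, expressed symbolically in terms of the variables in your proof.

Toward a contradiction, assume L is regular with pumping length p.
Take w = a^p b^p ∈ L (since p ≤ p ≤ 2p), with |w| = 2p ≥ p.
Write w = xyz as guaranteed by the lemma, with |xy| ≤ p and |y| > 0.
Because |xy| ≤ p and w begins with p copies of a, we have y = a^k with 1 ≤ k ≤ p.
Pump with i = 2: xy^2z = a^{p+k} b^p. Now n = p+k > p = m, so the condition n ≤ m fails. Thus xy^2z ∉ L.
This contradicts the pumping lemma, so L is not regular.

a^{p+k} b^p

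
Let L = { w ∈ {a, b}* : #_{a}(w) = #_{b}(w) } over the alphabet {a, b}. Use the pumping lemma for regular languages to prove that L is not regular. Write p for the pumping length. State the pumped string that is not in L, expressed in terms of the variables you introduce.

Suppose for contradiction that L is regular, and let p be the pumping length.
Choose w = a^p b^p ∈ L with |w| = 2p ≥ p.
By the pumping lemma, w = xyz with |xy| ≤ p and y is nonempty.
Because |xy| ≤ p and w begins with p copies of a, we have y = a^k with 1 ≤ k ≤ p.
Pump with i = 2: xy^2z = a^{p+k} b^p has p+k occurrences of a but only p of b. Since k ≥ 1 the counts differ, so xy^2z ∉ L.
Contradiction. Therefore L is not regular.

a^{p+k} b^p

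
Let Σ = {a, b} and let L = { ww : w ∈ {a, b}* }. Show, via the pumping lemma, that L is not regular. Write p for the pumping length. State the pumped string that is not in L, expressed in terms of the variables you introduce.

a^{p+k} b^p a^p b^p

Toward a contradiction, assume L is regular with pumping length p.
Take w = a^p b^p a^p b^p = uu where u = a^pb^p; then w ∈ L and |w| = 4p ≥ p.
By the pumping lemma, w = xyz with |xy| ≤ p and y is nonempty.
Since the first p symbols of w are all a's and |xy| ≤ p, y lies entirely in the leading a-block: y = a^k for some k with 1 ≤ k ≤ p.
Pump with i = 2: xy^2z = a^{p+k} b^p a^p b^p, of length 4p+k. Suppose this equals vv. The string starts with a and ends with b, so v does too; thus the boundary between the two copies of v is a b→a transition. There is exactly one such transition, at position 2p+k, so |v| = 2p+k and |vv| = 4p+2k ≠ 4p+k since k ≥ 1. So xy^2z ∉ L.
This is a contradiction; hence L is not regular.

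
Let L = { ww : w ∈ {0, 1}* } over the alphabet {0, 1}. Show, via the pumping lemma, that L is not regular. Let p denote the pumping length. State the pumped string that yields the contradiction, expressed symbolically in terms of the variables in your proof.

Toward a contradiction, assume L is regular with pumping length p.
Take w = 0^p 1^p 0^p 1^p = uu where u = 0^p1^p; then w ∈ L and |w| = 4p ≥ p.
By the pumping lemma, w = xyz with |xy| ≤ p and |y| ≥ 1.
Since the first p symbols of w are all 0's and |xy| ≤ p, y lies entirely in the leading 0-block: y = 0^k for some k with 1 ≤ k ≤ p.
Pump with i = 2: xy^2z = 0^{p+k} 1^p 0^p 1^p, of length 4p+k. Suppose this equals vv. The string starts with 0 and ends with 1, so v does too; thus the boundary between the two copies of v is a 1→0 transition. There is exactly one such transition, at position 2p+k, so |v| = 2p+k and |vv| = 4p+2k ≠ 4p+k since k ≥ 1. So xy^2z ∉ L.
This contradicts the pumping lemma, so L is not regular.

0^{p+k} 1^p 0^p 1^p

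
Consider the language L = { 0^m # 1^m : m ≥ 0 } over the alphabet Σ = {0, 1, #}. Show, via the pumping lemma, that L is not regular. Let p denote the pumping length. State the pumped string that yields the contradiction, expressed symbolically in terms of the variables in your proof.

0^{p+k} # 1^p

Suppose for contradiction that L is regular, and let p be the pumping length.
Take w = 0^p # 1^p ∈ L with |w| = 2p+1 ≥ p.
Write w = xyz as guaranteed by the lemma, with |xy| ≤ p and y is nonempty.
The first p characters of w are 0's, so xy (and hence y) consists only of 0's. Write y = 0^k, 1 ≤ k ≤ p.
Pump with i = 2: xy^2z = 0^{p+k} # 1^p, which would require p+k = p. But k ≥ 1, so xy^2z ∉ L.
This is a contradiction; hence L is not regular.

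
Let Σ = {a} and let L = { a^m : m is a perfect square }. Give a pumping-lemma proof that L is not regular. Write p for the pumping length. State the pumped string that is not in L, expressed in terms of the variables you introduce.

Assume L is regular. Let p be the pumping length given by the pumping lemma.
Take w = a^{p²} ∈ L with |w| = p² ≥ p.
Write w = xyz as guaranteed by the lemma, with |xy| ≤ p and |y| > 0.
Then y = a^k for some k with 1 ≤ k ≤ p.
Pump with i = 2: xy^2z = a^{p²+k}. Since 1 ≤ k ≤ p, p² < p²+k ≤ p²+p < (p+1)², so p²+k lies strictly between consecutive squares and is not a perfect square. So xy^2z ∉ L.
This contradicts the pumping lemma, so L is not regular.

a^{p²+k}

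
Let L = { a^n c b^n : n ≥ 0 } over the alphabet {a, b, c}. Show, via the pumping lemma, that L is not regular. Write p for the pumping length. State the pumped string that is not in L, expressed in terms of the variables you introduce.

Assume L is regular. Let p be the pumping length given by the pumping lemma.
Take w = a^p c b^p ∈ L with |w| = 2p+1 ≥ p.
Write w = xyz as guaranteed by the lemma, with |xy| ≤ p and y is nonempty.
The first p characters of w are a's, so xy (and hence y) consists only of a's. Write y = a^k, 1 ≤ k ≤ p.
Pump with i = 2: xy^2z = a^{p+k} c b^p, which would require p+k = p. But k ≥ 1, so xy^2z ∉ L.
Contradiction. Therefore L is not regular.

a^{p+k} c b^p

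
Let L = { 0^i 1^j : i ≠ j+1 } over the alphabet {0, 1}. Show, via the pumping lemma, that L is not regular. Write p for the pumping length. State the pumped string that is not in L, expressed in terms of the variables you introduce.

0^{p+p!} 1^{p+p!-1}

Suppose for contradiction that L is regular, and let p be the pumping length.
Choose w = 0^p 1^{p+p!-1}. Since p ≠ (p+p!-1)+1 = p+p!, w ∈ L; and |w| ≥ p.
Write w = xyz as guaranteed by the lemma, with |xy| ≤ p and y is nonempty.
Because |xy| ≤ p and w begins with p copies of 0, we have y = 0^k with 1 ≤ k ≤ p.
Since 1 ≤ k ≤ p, k divides p!; set t = 1 + p!/k. Then xy^t z has p + (p!/k)·k = p + p! copies of 0. Now the 0-count is p+p! and (1-count)+1 = (p+p!-1)+1 = p+p!, so i ≠ j+1 fails. So xy^t z = 0^{p+p!} 1^{p+p!-1} ∉ L.
This contradicts the pumping lemma, so L is not regular.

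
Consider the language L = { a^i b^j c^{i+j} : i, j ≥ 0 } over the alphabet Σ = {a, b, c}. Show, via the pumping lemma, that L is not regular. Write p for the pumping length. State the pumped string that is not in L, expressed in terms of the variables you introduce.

a^{p+k} b^p c^{2p}

Toward a contradiction, assume L is regular with pumping length p.
Take w = a^p b^p c^{2p} ∈ L (with i=j=p, i+j=2p), |w| = 4p ≥ p.
By the pumping lemma, w = xyz with |xy| ≤ p and y is nonempty.
Since the first p symbols of w are all a's and |xy| ≤ p, y lies entirely in the leading a-block: y = a^k for some k with 1 ≤ k ≤ p.
Consider xy^2z = a^{p+k} b^p c^{2p}. Now the a- and b-counts sum to 2p+k, but the c-count is 2p ≠ 2p+k. So xy^2z ∉ L.
This is a contradiction; hence L is not regular.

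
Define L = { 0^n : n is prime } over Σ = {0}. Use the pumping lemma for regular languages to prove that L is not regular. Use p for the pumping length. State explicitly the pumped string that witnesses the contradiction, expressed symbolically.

Toward a contradiction, assume L is regular with pumping length p.
Let q be a prime with q ≥ p+2 (infinitely many primes exist), and take w = 0^q ∈ L with |w| = q ≥ p.
Write w = xyz as guaranteed by the lemma, with |xy| ≤ p and |y| > 0.
Then y = 0^k for some k with 1 ≤ k ≤ p.
Since 1 ≤ k ≤ p, |xz| = q-k. Pump with i = q+1: |xy^{q+1}z| = (q-k)+(q+1)k = q+qk = q(1+k), which is composite (both factors ≥ 2). So xy^{q+1}z = 0^{q(1+k)} ∉ L.
Contradiction. Therefore L is not regular.

0^{q(1+k)}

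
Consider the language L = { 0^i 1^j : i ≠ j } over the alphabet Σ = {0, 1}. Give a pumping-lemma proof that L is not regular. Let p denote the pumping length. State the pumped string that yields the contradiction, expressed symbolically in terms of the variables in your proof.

0^{p+p!} 1^{p+p!}

Assume L is regular; let p be its pumping constant.
Choose w = 0^p 1^{p+p!}. Since p ≠ p+p!, w ∈ L; and |w| ≥ p.
Write w = xyz as guaranteed by the lemma, with |xy| ≤ p and y is nonempty.
The first p characters of w are 0's, so xy (and hence y) consists only of 0's. Write y = 0^k, 1 ≤ k ≤ p.
Since 1 ≤ k ≤ p, k divides p!; set t = 1 + p!/k. Then xy^t z has p + (p!/k)·k = p + p! copies of 0. Now the 0-count equals the 1-count, so i ≠ j fails. So xy^t z = 0^{p+p!} 1^{p+p!} ∉ L.
Contradiction. Therefore L is not regular.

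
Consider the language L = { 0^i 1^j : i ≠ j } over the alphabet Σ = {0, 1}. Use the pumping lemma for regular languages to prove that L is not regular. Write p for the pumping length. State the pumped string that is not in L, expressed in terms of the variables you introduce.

Toward a contradiction, assume L is regular with pumping length p.
Choose w = 0^p 1^{p+p!}. Since p ≠ p+p!, w ∈ L; and |w| ≥ p.
Write w = xyz as guaranteed by the lemma, with |xy| ≤ p and |y| > 0.
Because |xy| ≤ p and w begins with p copies of 0, we have y = 0^k with 1 ≤ k ≤ p.
Since 1 ≤ k ≤ p, k divides p!; set t = 1 + p!/k. Then xy^t z has p + (p!/k)·k = p + p! copies of 0. Now the 0-count equals the 1-count, so i ≠ j fails. So xy^t z = 0^{p+p!} 1^{p+p!} ∉ L.
Contradiction. Therefore L is not regular.

0^{p+p!} 1^{p+p!}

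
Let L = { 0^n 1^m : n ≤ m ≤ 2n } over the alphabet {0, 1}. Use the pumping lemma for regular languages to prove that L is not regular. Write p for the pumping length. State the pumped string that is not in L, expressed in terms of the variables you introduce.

Suppose for contradiction that L is regular, and let p be the pumping length.
Take w = 0^p 1^p ∈ L (since p ≤ p ≤ 2p), with |w| = 2p ≥ p.
By the pumping lemma, w = xyz with |xy| ≤ p and |y| ≥ 1.
Because |xy| ≤ p and w begins with p copies of 0, we have y = 0^k with 1 ≤ k ≤ p.
Pump with i = 2: xy^2z = 0^{p+k} 1^p. Now n = p+k > p = m, so the condition n ≤ m fails. Thus xy^2z ∉ L.
This is a contradiction; hence L is not regular.

0^{p+k} 1^p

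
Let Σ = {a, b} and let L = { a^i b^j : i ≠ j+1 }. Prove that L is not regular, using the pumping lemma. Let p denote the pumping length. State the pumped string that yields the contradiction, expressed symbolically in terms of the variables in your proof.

Assume L is regular. Let p be the pumping length given by the pumping lemma.
Choose w = a^p b^{p+p!-1}. Since p ≠ (p+p!-1)+1 = p+p!, w ∈ L; and |w| ≥ p.
The pumping lemma gives a decomposition w = xyz where |xy| ≤ p and y is nonempty.
Since the first p symbols of w are all a's and |xy| ≤ p, y lies entirely in the leading a-block: y = a^k for some k with 1 ≤ k ≤ p.
Since 1 ≤ k ≤ p, k divides p!; set t = 1 + p!/k. Then xy^t z has p + (p!/k)·k = p + p! copies of a. Now the a-count is p+p! and (b-count)+1 = (p+p!-1)+1 = p+p!, so i ≠ j+1 fails. So xy^t z = a^{p+p!} b^{p+p!-1} ∉ L.
This contradicts the pumping lemma, so L is not regular.

a^{p+p!} b^{p+p!-1}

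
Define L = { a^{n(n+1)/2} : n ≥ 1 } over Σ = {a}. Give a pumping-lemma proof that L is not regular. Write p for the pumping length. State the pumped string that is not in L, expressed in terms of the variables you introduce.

Toward a contradiction, assume L is regular with pumping length p.
Take w = a^{p(p+1)/2} ∈ L with |w| = p(p+1)/2 ≥ p.
Write w = xyz as guaranteed by the lemma, with |xy| ≤ p and |y| ≥ 1.
Then y = a^k for some k with 1 ≤ k ≤ p.
Pump with i = 2: xy^2z = a^{p(p+1)/2+k}. Since 1 ≤ k ≤ p, p(p+1)/2 < p(p+1)/2+k ≤ p(p+1)/2+p < (p+1)(p+2)/2, so p(p+1)/2+k is strictly between consecutive triangular numbers. So xy^2z ∉ L.
This is a contradiction; hence L is not regular.

a^{p(p+1)/2+k}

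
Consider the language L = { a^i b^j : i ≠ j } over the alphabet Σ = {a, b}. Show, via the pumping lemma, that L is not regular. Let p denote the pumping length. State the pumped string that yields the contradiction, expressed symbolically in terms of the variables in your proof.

a^{p+p!} b^{p+p!}

Toward a contradiction, assume L is regular with pumping length p.
Choose w = a^p b^{p+p!}. Since p ≠ p+p!, w ∈ L; and |w| ≥ p.
The pumping lemma gives a decomposition w = xyz where |xy| ≤ p and |y| ≥ 1.
Since the first p symbols of w are all a's and |xy| ≤ p, y lies entirely in the leading a-block: y = a^k for some k with 1 ≤ k ≤ p.
Since 1 ≤ k ≤ p, k divides p!; set t = 1 + p!/k. Then xy^t z has p + (p!/k)·k = p + p! copies of a. Now the a-count equals the b-count, so i ≠ j fails. So xy^t z = a^{p+p!} b^{p+p!} ∉ L.
This is a contradiction; hence L is not regular.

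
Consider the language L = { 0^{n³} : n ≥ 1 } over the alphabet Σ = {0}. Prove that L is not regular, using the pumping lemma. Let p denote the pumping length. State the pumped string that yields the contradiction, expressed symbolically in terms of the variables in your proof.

Assume L is regular; let p be its pumping constant.
Take w = 0^{p³} ∈ L with |w| = p³ ≥ p.
By the pumping lemma, w = xyz with |xy| ≤ p and |y| > 0.
Then y = 0^k for some k with 1 ≤ k ≤ p.
Pump with i = 2: xy^2z = 0^{p³+k}. Since 1 ≤ k ≤ p, p³ < p³+k ≤ p³+p < p³+3p²+3p+1 = (p+1)³, so p³+k is not a perfect cube. So xy^2z ∉ L.
This is a contradiction; hence L is not regular.

0^{p³+k}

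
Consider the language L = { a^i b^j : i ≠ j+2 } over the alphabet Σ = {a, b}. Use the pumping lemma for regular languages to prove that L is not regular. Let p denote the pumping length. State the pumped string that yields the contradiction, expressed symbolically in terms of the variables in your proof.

a^{p+p!} b^{p+p!-2}

Assume L is regular. Let p be the pumping length given by the pumping lemma.
Choose w = a^p b^{p+p!-2}. Since p ≠ (p+p!-2)+2 = p+p!, w ∈ L; and |w| ≥ p.
By the pumping lemma, w = xyz with |xy| ≤ p and |y| ≥ 1.
The first p characters of w are a's, so xy (and hence y) consists only of a's. Write y = a^k, 1 ≤ k ≤ p.
Since 1 ≤ k ≤ p, k divides p!; set t = 1 + p!/k. Then xy^t z has p + (p!/k)·k = p + p! copies of a. Now the a-count is p+p! and (b-count)+2 = (p+p!-2)+2 = p+p!, so i ≠ j+2 fails. So xy^t z = a^{p+p!} b^{p+p!-2} ∉ L.
Contradiction. Therefore L is not regular.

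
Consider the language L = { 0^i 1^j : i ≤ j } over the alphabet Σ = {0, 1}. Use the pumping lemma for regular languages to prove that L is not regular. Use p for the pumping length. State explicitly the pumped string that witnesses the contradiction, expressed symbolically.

Assume L is regular; let p be its pumping constant.
Choose w = 0^p 1^p ∈ L, with |w| = 2p ≥ p.
Write w = xyz as guaranteed by the lemma, with |xy| ≤ p and y is nonempty.
Because |xy| ≤ p and w begins with p copies of 0, we have y = 0^k with 1 ≤ k ≤ p.
Consider xy^2z = 0^{p+k} 1^p. Since k ≥ 1, the 0-count p+k exceeds the 1-count p, so i ≤ j fails; thus xy^2z ∉ L.
Contradiction. Therefore L is not regular.

0^{p+k} 1^p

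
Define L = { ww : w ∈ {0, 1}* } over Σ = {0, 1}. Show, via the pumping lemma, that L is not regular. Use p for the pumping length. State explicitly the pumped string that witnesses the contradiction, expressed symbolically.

0^{p+k} 1^p 0^p 1^p

Toward a contradiction, assume L is regular with pumping length p.
Take w = 0^p 1^p 0^p 1^p = uu where u = 0^p1^p; then w ∈ L and |w| = 4p ≥ p.
The pumping lemma gives a decomposition w = xyz where |xy| ≤ p and y is nonempty.
Since the first p symbols of w are all 0's and |xy| ≤ p, y lies entirely in the leading 0-block: y = 0^k for some k with 1 ≤ k ≤ p.
Pump with i = 2: xy^2z = 0^{p+k} 1^p 0^p 1^p, of length 4p+k. Suppose this equals vv. The string starts with 0 and ends with 1, so v does too; thus the boundary between the two copies of v is a 1→0 transition. There is exactly one such transition, at position 2p+k, so |v| = 2p+k and |vv| = 4p+2k ≠ 4p+k since k ≥ 1. So xy^2z ∉ L.
Contradiction. Therefore L is not regular.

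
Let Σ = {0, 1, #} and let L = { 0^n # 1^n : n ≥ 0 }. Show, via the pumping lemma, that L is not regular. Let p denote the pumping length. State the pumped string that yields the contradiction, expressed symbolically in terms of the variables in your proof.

0^{p+k} # 1^p

Assume L is regular. Let p be the pumping length given by the pumping lemma.
Take w = 0^p # 1^p ∈ L with |w| = 2p+1 ≥ p.
By the pumping lemma, w = xyz with |xy| ≤ p and |y| ≥ 1.
Since the first p symbols of w are all 0's and |xy| ≤ p, y lies entirely in the leading 0-block: y = 0^k for some k with 1 ≤ k ≤ p.
Pump with i = 2: xy^2z = 0^{p+k} # 1^p, which would require p+k = p. But k ≥ 1, so xy^2z ∉ L.
This is a contradiction; hence L is not regular.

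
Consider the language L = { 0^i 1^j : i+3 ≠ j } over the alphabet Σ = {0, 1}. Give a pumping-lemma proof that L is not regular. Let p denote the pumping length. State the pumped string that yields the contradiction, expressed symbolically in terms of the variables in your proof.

0^{p+p!} 1^{p+p!+3}

Assume L is regular. Let p be the pumping length given by the pumping lemma.
Choose w = 0^p 1^{p+p!+3}. Since p ≠ (p+p!+3)-3 = p+p!, w ∈ L; and |w| ≥ p.
The pumping lemma gives a decomposition w = xyz where |xy| ≤ p and y is nonempty.
Because |xy| ≤ p and w begins with p copies of 0, we have y = 0^k with 1 ≤ k ≤ p.
Since 1 ≤ k ≤ p, k divides p!; set t = 1 + p!/k. Then xy^t z has p + (p!/k)·k = p + p! copies of 0. Now the 0-count is p+p! and (1-count)-3 = (p+p!+3)-3 = p+p!, so i+3 ≠ j fails. So xy^t z = 0^{p+p!} 1^{p+p!+3} ∉ L.
This is a contradiction; hence L is not regular.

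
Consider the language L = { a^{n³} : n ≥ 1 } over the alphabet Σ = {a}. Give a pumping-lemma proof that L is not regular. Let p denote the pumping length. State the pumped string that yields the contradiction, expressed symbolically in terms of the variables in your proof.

Assume L is regular. Let p be the pumping length given by the pumping lemma.
Take w = a^{p³} ∈ L with |w| = p³ ≥ p.
The pumping lemma gives a decomposition w = xyz where |xy| ≤ p and |y| ≥ 1.
Then y = a^k for some k with 1 ≤ k ≤ p.
Pump with i = 2: xy^2z = a^{p³+k}. Since 1 ≤ k ≤ p, p³ < p³+k ≤ p³+p < p³+3p²+3p+1 = (p+1)³, so p³+k is not a perfect cube. So xy^2z ∉ L.
This contradicts the pumping lemma, so L is not regular.

a^{p³+k}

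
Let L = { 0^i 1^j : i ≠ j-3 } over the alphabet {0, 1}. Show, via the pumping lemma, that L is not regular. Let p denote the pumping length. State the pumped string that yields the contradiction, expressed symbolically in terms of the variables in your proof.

0^{p+p!} 1^{p+p!+3}

Toward a contradiction, assume L is regular with pumping length p.
Choose w = 0^p 1^{p+p!+3}. Since p ≠ (p+p!+3)-3 = p+p!, w ∈ L; and |w| ≥ p.
The pumping lemma gives a decomposition w = xyz where |xy| ≤ p and y is nonempty.
The first p characters of w are 0's, so xy (and hence y) consists only of 0's. Write y = 0^k, 1 ≤ k ≤ p.
Since 1 ≤ k ≤ p, k divides p!; set t = 1 + p!/k. Then xy^t z has p + (p!/k)·k = p + p! copies of 0. Now the 0-count is p+p! and (1-count)-3 = (p+p!+3)-3 = p+p!, so i ≠ j-3 fails. So xy^t z = 0^{p+p!} 1^{p+p!+3} ∉ L.
Contradiction. Therefore L is not regular.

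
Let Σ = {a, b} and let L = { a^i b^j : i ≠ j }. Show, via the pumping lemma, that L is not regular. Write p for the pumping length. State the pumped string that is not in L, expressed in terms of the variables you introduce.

a^{p+p!} b^{p+p!}

Suppose for contradiction that L is regular, and let p be the pumping length.
Choose w = a^p b^{p+p!}. Since p ≠ p+p!, w ∈ L; and |w| ≥ p.
Write w = xyz as guaranteed by the lemma, with |xy| ≤ p and |y| ≥ 1.
Because |xy| ≤ p and w begins with p copies of a, we have y = a^k with 1 ≤ k ≤ p.
Since 1 ≤ k ≤ p, k divides p!; set t = 1 + p!/k. Then xy^t z has p + (p!/k)·k = p + p! copies of a. Now the a-count equals the b-count, so i ≠ j fails. So xy^t z = a^{p+p!} b^{p+p!} ∉ L.
This is a contradiction; hence L is not regular.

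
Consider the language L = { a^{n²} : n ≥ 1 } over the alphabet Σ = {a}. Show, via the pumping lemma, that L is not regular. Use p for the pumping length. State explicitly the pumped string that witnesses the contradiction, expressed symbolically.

Toward a contradiction, assume L is regular with pumping length p.
Take w = a^{p²} ∈ L with |w| = p² ≥ p.
The pumping lemma gives a decomposition w = xyz where |xy| ≤ p and |y| ≥ 1.
Then y = a^k for some k with 1 ≤ k ≤ p.
Pump with i = 2: xy^2z = a^{p²+k}. Since 1 ≤ k ≤ p, p² < p²+k ≤ p²+p < (p+1)², so p²+k lies strictly between consecutive squares and is not a perfect square. So xy^2z ∉ L.
This contradicts the pumping lemma, so L is not regular.

a^{p²+k}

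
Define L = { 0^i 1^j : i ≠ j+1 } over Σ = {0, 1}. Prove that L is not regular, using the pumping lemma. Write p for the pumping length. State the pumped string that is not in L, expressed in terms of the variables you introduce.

Suppose for contradiction that L is regular, and let p be the pumping length.
Choose w = 0^p 1^{p+p!-1}. Since p ≠ (p+p!-1)+1 = p+p!, w ∈ L; and |w| ≥ p.
Write w = xyz as guaranteed by the lemma, with |xy| ≤ p and |y| ≥ 1.
The first p characters of w are 0's, so xy (and hence y) consists only of 0's. Write y = 0^k, 1 ≤ k ≤ p.
Since 1 ≤ k ≤ p, k divides p!; set t = 1 + p!/k. Then xy^t z has p + (p!/k)·k = p + p! copies of 0. Now the 0-count is p+p! and (1-count)+1 = (p+p!-1)+1 = p+p!, so i ≠ j+1 fails. So xy^t z = 0^{p+p!} 1^{p+p!-1} ∉ L.
This contradicts the pumping lemma, so L is not regular.

0^{p+p!} 1^{p+p!-1}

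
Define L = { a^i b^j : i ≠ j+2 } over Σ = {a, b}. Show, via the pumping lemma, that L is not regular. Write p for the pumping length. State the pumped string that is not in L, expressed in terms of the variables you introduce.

Assume L is regular; let p be its pumping constant.
Choose w = a^p b^{p+p!-2}. Since p ≠ (p+p!-2)+2 = p+p!, w ∈ L; and |w| ≥ p.
The pumping lemma gives a decomposition w = xyz where |xy| ≤ p and |y| ≥ 1.
Because |xy| ≤ p and w begins with p copies of a, we have y = a^k with 1 ≤ k ≤ p.
Since 1 ≤ k ≤ p, k divides p!; set t = 1 + p!/k. Then xy^t z has p + (p!/k)·k = p + p! copies of a. Now the a-count is p+p! and (b-count)+2 = (p+p!-2)+2 = p+p!, so i ≠ j+2 fails. So xy^t z = a^{p+p!} b^{p+p!-2} ∉ L.
Contradiction. Therefore L is not regular.

a^{p+p!} b^{p+p!-2}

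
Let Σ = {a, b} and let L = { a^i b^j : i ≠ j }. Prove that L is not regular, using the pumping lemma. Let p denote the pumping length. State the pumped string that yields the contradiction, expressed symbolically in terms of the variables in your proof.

Toward a contradiction, assume L is regular with pumping length p.
Choose w = a^p b^{p+p!}. Since p ≠ p+p!, w ∈ L; and |w| ≥ p.
The pumping lemma gives a decomposition w = xyz where |xy| ≤ p and |y| > 0.
The first p characters of w are a's, so xy (and hence y) consists only of a's. Write y = a^k, 1 ≤ k ≤ p.
Since 1 ≤ k ≤ p, k divides p!; set t = 1 + p!/k. Then xy^t z has p + (p!/k)·k = p + p! copies of a. Now the a-count equals the b-count, so i ≠ j fails. So xy^t z = a^{p+p!} b^{p+p!} ∉ L.
This contradicts the pumping lemma, so L is not regular.

a^{p+p!} b^{p+p!}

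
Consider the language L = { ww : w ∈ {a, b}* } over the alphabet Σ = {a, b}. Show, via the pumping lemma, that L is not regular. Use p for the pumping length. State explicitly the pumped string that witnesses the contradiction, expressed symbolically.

Suppose for contradiction that L is regular, and let p be the pumping length.
Take w = a^p b^p a^p b^p = uu where u = a^pb^p; then w ∈ L and |w| = 4p ≥ p.
Write w = xyz as guaranteed by the lemma, with |xy| ≤ p and |y| ≥ 1.
The first p characters of w are a's, so xy (and hence y) consists only of a's. Write y = a^k, 1 ≤ k ≤ p.
Pump with i = 2: xy^2z = a^{p+k} b^p a^p b^p, of length 4p+k. Suppose this equals vv. The string starts with a and ends with b, so v does too; thus the boundary between the two copies of v is a b→a transition. There is exactly one such transition, at position 2p+k, so |v| = 2p+k and |vv| = 4p+2k ≠ 4p+k since k ≥ 1. So xy^2z ∉ L.
This contradicts the pumping lemma, so L is not regular.

a^{p+k} b^p a^p b^p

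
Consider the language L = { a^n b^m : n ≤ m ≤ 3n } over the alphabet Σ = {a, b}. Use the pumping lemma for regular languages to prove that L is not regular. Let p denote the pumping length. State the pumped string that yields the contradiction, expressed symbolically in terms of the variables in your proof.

a^{p+k} b^p

Toward a contradiction, assume L is regular with pumping length p.
Take w = a^p b^p ∈ L (since p ≤ p ≤ 3p), with |w| = 2p ≥ p.
The pumping lemma gives a decomposition w = xyz where |xy| ≤ p and |y| > 0.
The first p characters of w are a's, so xy (and hence y) consists only of a's. Write y = a^k, 1 ≤ k ≤ p.
Pump with i = 2: xy^2z = a^{p+k} b^p. Now n = p+k > p = m, so the condition n ≤ m fails. Thus xy^2z ∉ L.
This contradicts the pumping lemma, so L is not regular.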